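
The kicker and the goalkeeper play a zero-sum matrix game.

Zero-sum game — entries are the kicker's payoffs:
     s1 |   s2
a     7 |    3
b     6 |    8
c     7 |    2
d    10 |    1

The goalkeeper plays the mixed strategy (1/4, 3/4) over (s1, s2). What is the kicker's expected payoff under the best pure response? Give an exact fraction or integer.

15/2

a: (7)·(1/4) + (3)·(3/4) = 4.
b: (6)·(1/4) + (8)·(3/4) = 15/2.
c: (7)·(1/4) + (2)·(3/4) = 13/4.
d: (10)·(1/4) + (1)·(3/4) = 13/4.
The best pure response is b with expected payoff 15/2.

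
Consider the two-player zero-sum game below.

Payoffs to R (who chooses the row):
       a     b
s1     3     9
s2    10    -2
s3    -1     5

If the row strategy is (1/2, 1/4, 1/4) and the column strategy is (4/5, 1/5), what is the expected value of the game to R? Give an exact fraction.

Against (4/5, 1/5), each row's expected payoff is s1: 21/5; s2: 38/5; s3: 1/5.
Taking the (1/2, 1/4, 1/4)-weighted average: (1/2)·(21/5) + (1/4)·(38/5) + (1/4)·(1/5) = 81/20.

81/20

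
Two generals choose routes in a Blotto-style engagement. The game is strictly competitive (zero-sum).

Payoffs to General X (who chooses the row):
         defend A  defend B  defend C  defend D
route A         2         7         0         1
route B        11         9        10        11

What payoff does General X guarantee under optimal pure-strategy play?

Row minima: 0, 9 → General X's maximin is 9.
Column maxima: 11, 9, 10, 11 → General Y's minimax is 9.
They coincide at (route B, defend B), so the value is 9.

9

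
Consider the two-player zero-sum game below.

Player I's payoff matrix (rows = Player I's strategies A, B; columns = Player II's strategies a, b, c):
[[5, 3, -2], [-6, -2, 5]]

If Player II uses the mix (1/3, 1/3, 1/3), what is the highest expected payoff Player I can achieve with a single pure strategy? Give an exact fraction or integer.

A: (5)·(1/3) + (3)·(1/3) + (-2)·(1/3) = 2.
B: (-6)·(1/3) + (-2)·(1/3) + (5)·(1/3) = -1.
The best pure response is A with expected payoff 2.

2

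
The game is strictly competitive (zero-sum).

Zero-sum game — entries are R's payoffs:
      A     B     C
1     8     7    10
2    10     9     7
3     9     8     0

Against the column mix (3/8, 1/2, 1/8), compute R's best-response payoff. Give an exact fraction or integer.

73/8

1: (8)·(3/8) + (7)·(1/2) + (10)·(1/8) = 31/4.
2: (10)·(3/8) + (9)·(1/2) + (7)·(1/8) = 73/8.
3: (9)·(3/8) + (8)·(1/2) + (0)·(1/8) = 59/8.
The best pure response is 2 with expected payoff 73/8.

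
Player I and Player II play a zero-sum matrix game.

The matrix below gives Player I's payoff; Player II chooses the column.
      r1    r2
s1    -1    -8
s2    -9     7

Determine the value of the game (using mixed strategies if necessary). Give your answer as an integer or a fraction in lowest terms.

-79/23

Row minima are -8 and -9, so Player I's maximin is -8; column maxima are -1 and 7, so Player II's minimax is -1. These differ, so the equilibrium is in mixed strategies.
Let Player I play s1 with probability p. Player II is indifferent when −p − 9(1−p) = −8p + 7(1−p), giving p = 16/23.
Let Player II play r1 with probability q. Player I is indifferent when −q − 8(1−q) = −9q + 7(1−q), giving q = 15/23.
The value is -1·(15/23) + (-8)·(8/23) = -79/23.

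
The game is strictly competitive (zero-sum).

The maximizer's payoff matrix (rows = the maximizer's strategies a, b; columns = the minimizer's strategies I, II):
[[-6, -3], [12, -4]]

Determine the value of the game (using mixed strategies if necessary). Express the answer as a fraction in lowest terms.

Row minima are -6 and -4, so the maximizer's maximin is -4; column maxima are 12 and -3, so the minimizer's minimax is -3. These differ, so the equilibrium is in mixed strategies.
Let the maximizer play a with probability p. The minimizer is indifferent when −6p + 12(1−p) = −3p − 4(1−p), giving p = 16/19.
Let the minimizer play I with probability q. The maximizer is indifferent when −6q − 3(1−q) = 12q − 4(1−q), giving q = 1/19.
The value is -6·(1/19) + (-3)·(18/19) = -60/19.

-60/19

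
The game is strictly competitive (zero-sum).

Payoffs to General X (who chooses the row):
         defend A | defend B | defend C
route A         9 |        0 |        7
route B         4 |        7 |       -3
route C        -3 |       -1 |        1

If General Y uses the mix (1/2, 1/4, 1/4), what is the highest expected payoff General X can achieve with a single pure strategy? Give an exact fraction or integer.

route A: (9)·(1/2) + (0)·(1/4) + (7)·(1/4) = 25/4.
route B: (4)·(1/2) + (7)·(1/4) + (-3)·(1/4) = 3.
route C: (-3)·(1/2) + (-1)·(1/4) + (1)·(1/4) = -3/2.
The best pure response is route A with expected payoff 25/4.

25/4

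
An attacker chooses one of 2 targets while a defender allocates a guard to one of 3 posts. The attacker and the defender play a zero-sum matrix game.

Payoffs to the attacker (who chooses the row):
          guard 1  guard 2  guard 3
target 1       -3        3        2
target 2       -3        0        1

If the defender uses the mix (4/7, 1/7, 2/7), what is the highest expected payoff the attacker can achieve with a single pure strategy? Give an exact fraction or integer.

-5/7

target 1: (-3)·(4/7) + (3)·(1/7) + (2)·(2/7) = -5/7.
target 2: (-3)·(4/7) + (0)·(1/7) + (1)·(2/7) = -10/7.
The best pure response is target 1 with expected payoff -5/7.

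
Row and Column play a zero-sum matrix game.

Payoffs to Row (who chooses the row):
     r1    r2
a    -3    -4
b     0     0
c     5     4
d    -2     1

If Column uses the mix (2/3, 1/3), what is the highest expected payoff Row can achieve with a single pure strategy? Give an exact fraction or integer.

a: (-3)·(2/3) + (-4)·(1/3) = -10/3.
b: (0)·(2/3) + (0)·(1/3) = 0.
c: (5)·(2/3) + (4)·(1/3) = 14/3.
d: (-2)·(2/3) + (1)·(1/3) = -1.
The best pure response is c with expected payoff 14/3.

14/3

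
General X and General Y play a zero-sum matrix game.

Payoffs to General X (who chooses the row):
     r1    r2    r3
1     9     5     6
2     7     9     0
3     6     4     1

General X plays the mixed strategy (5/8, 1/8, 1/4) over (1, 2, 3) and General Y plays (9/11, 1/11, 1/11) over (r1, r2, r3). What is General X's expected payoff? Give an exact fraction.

325/44

Against (9/11, 1/11, 1/11), each row's expected payoff is 1: 92/11; 2: 72/11; 3: 59/11.
Taking the (5/8, 1/8, 1/4)-weighted average: (5/8)·(92/11) + (1/8)·(72/11) + (1/4)·(59/11) = 325/44.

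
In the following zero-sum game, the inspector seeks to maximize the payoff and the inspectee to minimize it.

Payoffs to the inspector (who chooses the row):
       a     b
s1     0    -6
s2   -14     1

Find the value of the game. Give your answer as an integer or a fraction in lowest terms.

-4

Row minima are -6 and -14, so the inspector's maximin is -6; column maxima are 0 and 1, so the inspectee's minimax is 0. These differ, so the equilibrium is in mixed strategies.
Let the inspector play s1 with probability p. The inspectee is indifferent when −14(1−p) = −6p + (1−p), giving p = 5/7.
Let the inspectee play a with probability q. The inspector is indifferent when −6(1−q) = −14q + (1−q), giving q = 1/3.
The value is 0·(1/3) + (-6)·(2/3) = -4.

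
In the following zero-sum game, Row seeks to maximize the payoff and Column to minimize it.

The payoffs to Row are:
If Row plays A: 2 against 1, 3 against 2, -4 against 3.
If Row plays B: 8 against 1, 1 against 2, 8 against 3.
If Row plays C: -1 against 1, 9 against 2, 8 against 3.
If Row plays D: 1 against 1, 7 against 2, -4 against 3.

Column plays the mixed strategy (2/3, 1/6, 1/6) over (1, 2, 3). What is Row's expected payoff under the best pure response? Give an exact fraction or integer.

41/6

A: (2)·(2/3) + (3)·(1/6) + (-4)·(1/6) = 7/6.
B: (8)·(2/3) + (1)·(1/6) + (8)·(1/6) = 41/6.
C: (-1)·(2/3) + (9)·(1/6) + (8)·(1/6) = 13/6.
D: (1)·(2/3) + (7)·(1/6) + (-4)·(1/6) = 7/6.
The best pure response is B with expected payoff 41/6.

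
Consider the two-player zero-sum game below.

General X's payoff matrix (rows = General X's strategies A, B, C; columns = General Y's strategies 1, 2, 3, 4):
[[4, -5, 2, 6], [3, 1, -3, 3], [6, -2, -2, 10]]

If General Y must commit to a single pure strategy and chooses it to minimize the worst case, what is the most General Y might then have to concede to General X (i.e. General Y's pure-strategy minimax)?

1

The worst case (largest entry) in each column is 1: 6, 2: 1, 3: 2, 4: 10.
The best (smallest) of these is 1.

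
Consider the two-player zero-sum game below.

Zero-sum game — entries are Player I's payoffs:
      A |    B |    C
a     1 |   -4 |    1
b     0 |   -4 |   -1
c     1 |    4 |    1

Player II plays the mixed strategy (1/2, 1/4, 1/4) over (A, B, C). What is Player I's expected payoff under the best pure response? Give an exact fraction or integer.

a: (1)·(1/2) + (-4)·(1/4) + (1)·(1/4) = -1/4.
b: (0)·(1/2) + (-4)·(1/4) + (-1)·(1/4) = -5/4.
c: (1)·(1/2) + (4)·(1/4) + (1)·(1/4) = 7/4.
The best pure response is c with expected payoff 7/4.

7/4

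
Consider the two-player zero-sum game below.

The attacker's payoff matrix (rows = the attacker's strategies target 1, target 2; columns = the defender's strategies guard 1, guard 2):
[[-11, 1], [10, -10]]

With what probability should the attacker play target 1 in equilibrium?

Row minima are -11 and -10, so the attacker's maximin is -10; column maxima are 10 and 1, so the defender's minimax is 1. These differ, so the equilibrium is in mixed strategies.
Let the attacker play target 1 with probability p. The defender is indifferent when −11p + 10(1−p) = p − 10(1−p), giving p = 5/8.

5/8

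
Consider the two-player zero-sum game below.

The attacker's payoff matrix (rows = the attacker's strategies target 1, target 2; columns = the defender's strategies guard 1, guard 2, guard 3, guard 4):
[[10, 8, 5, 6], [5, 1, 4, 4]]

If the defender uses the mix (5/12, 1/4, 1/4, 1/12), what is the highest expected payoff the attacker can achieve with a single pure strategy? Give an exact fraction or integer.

95/12

target 1: (10)·(5/12) + (8)·(1/4) + (5)·(1/4) + (6)·(1/12) = 95/12.
target 2: (5)·(5/12) + (1)·(1/4) + (4)·(1/4) + (4)·(1/12) = 11/3.
The best pure response is target 1 with expected payoff 95/12.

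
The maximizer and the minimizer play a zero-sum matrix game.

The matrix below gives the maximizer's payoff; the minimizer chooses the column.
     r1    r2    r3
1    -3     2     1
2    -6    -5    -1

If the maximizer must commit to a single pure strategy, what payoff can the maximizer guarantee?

The worst-case payoff for each row is 1: -3, 2: -6.
The best of these is -3.

-3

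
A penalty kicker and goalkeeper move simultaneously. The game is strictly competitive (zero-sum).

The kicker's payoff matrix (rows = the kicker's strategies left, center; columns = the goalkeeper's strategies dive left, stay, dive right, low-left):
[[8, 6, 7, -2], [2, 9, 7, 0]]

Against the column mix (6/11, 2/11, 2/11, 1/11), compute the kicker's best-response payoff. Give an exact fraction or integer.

72/11

left: (8)·(6/11) + (6)·(2/11) + (7)·(2/11) + (-2)·(1/11) = 72/11.
center: (2)·(6/11) + (9)·(2/11) + (7)·(2/11) + (0)·(1/11) = 4.
The best pure response is left with expected payoff 72/11.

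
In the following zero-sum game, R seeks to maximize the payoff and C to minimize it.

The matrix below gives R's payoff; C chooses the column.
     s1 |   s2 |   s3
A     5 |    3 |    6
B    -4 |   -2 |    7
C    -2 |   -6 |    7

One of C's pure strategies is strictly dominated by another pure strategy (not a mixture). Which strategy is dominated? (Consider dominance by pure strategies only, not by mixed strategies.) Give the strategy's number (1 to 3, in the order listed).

C prefers columns that give R less. Compare s3 with s1: 5 < 6, -4 < 7, -2 < 7.
So s1 strictly dominates s3 for C; s3 is strictly dominated.

3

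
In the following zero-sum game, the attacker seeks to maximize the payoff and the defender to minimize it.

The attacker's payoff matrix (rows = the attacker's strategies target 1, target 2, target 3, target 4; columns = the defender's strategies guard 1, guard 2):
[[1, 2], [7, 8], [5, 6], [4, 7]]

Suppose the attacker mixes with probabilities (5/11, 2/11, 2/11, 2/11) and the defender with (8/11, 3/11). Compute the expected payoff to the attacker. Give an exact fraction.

Against (8/11, 3/11), each row's expected payoff is target 1: 14/11; target 2: 80/11; target 3: 58/11; target 4: 53/11.
Taking the (5/11, 2/11, 2/11, 2/11)-weighted average: (5/11)·(14/11) + (2/11)·(80/11) + (2/11)·(58/11) + (2/11)·(53/11) = 452/121.

452/121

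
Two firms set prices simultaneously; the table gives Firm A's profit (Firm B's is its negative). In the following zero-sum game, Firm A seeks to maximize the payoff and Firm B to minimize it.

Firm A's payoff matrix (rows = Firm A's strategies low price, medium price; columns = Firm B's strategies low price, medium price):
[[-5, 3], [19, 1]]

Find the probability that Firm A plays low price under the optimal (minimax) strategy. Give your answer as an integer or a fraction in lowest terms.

9/13

Row minima are -5 and 1, so Firm A's maximin is 1; column maxima are 19 and 3, so Firm B's minimax is 3. These differ, so the equilibrium is in mixed strategies.
Let Firm A play low price with probability p. Firm B is indifferent when −5p + 19(1−p) = 3p + (1−p), giving p = 9/13.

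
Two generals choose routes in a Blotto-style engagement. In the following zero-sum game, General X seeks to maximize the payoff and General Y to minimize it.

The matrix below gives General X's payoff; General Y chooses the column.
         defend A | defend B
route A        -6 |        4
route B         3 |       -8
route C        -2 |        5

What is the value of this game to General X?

-1/18

Row route A is strictly dominated by row route C, so General X never plays it.
The remaining 2×2 game on (route B, route C) × (defend A, defend B) has no saddle point. Let General X play route B with probability p; indifference gives 3p − 2(1−p) = −8p + 5(1−p), so p = 7/18.
Similarly General Y's optimal q on defend A is 13/18, and the value is 3·(13/18) + (-8)·(5/18) = -1/18.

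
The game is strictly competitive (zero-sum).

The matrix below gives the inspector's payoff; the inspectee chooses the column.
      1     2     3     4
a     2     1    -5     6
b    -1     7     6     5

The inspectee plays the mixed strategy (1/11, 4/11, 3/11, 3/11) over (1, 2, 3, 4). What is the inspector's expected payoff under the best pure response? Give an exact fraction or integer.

a: (2)·(1/11) + (1)·(4/11) + (-5)·(3/11) + (6)·(3/11) = 9/11.
b: (-1)·(1/11) + (7)·(4/11) + (6)·(3/11) + (5)·(3/11) = 60/11.
The best pure response is b with expected payoff 60/11.

60/11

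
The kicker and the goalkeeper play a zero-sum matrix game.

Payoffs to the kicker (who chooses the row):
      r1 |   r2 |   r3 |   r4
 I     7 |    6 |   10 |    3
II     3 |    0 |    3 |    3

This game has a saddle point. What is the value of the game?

3

Row minima: 3, 0 → the kicker's maximin is 3.
Column maxima: 7, 6, 10, 3 → the goalkeeper's minimax is 3.
They coincide at (I, r4), so the value is 3.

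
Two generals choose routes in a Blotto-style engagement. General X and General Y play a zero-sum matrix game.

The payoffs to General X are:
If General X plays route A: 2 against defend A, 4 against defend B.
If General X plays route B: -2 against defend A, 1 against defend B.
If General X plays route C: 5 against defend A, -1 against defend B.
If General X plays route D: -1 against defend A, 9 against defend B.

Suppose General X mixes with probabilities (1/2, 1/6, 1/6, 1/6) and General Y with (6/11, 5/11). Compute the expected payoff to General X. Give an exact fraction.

Against (6/11, 5/11), each row's expected payoff is route A: 32/11; route B: -7/11; route C: 25/11; route D: 39/11.
Taking the (1/2, 1/6, 1/6, 1/6)-weighted average: (1/2)·(32/11) + (1/6)·(-7/11) + (1/6)·(25/11) + (1/6)·(39/11) = 51/22.

51/22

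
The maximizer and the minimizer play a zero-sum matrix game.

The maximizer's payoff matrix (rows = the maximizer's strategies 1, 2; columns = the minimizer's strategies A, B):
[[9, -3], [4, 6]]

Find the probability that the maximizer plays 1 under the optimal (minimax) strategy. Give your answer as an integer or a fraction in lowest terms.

Row minima are -3 and 4, so the maximizer's maximin is 4; column maxima are 9 and 6, so the minimizer's minimax is 6. These differ, so the equilibrium is in mixed strategies.
Let the maximizer play 1 with probability p. The minimizer is indifferent when 9p + 4(1−p) = −3p + 6(1−p), giving p = 1/7.

1/7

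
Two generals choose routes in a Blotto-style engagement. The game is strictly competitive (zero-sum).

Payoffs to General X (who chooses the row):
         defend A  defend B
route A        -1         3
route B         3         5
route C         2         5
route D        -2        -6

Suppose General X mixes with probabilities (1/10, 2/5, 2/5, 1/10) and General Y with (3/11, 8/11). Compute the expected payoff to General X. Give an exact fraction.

347/110

Against (3/11, 8/11), each row's expected payoff is route A: 21/11; route B: 49/11; route C: 46/11; route D: -54/11.
Taking the (1/10, 2/5, 2/5, 1/10)-weighted average: (1/10)·(21/11) + (2/5)·(49/11) + (2/5)·(46/11) + (1/10)·(-54/11) = 347/110.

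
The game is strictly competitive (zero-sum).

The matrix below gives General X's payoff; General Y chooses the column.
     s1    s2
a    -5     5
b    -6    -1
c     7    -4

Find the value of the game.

5/7

Row b is strictly dominated by row a, so General X never plays it.
The remaining 2×2 game on (a, c) × (s1, s2) has no saddle point. Let General X play a with probability p; indifference gives −5p + 7(1−p) = 5p − 4(1−p), so p = 11/21.
Similarly General Y's optimal q on s1 is 3/7, and the value is -5·(3/7) + (5)·(4/7) = 5/7.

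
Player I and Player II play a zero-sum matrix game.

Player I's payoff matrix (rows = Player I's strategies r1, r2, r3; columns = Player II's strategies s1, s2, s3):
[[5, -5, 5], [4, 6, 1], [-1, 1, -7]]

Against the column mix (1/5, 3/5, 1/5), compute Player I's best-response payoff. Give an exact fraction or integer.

23/5

r1: (5)·(1/5) + (-5)·(3/5) + (5)·(1/5) = -1.
r2: (4)·(1/5) + (6)·(3/5) + (1)·(1/5) = 23/5.
r3: (-1)·(1/5) + (1)·(3/5) + (-7)·(1/5) = -1.
The best pure response is r2 with expected payoff 23/5.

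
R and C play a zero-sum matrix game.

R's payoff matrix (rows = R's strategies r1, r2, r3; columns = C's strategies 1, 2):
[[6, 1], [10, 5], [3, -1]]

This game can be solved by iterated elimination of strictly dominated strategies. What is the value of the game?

Row r3 is strictly dominated by row r1 (6>3, 1>-1); eliminate r3.
Row r1 is strictly dominated by row r2 (10>6, 5>1); eliminate r1.
Column 1 is strictly dominated by 2 for C (5<10); eliminate 1.
Only (r2, 2) remains, with payoff 5.

5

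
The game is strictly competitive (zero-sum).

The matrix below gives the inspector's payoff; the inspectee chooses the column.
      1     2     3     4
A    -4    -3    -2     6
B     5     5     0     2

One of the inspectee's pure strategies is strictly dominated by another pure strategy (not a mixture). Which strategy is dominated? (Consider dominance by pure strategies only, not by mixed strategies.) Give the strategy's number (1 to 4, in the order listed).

The inspectee prefers columns that give the inspector less. Compare 4 with 3: -2 < 6, 0 < 2.
So 3 strictly dominates 4 for the inspectee; 4 is strictly dominated.

4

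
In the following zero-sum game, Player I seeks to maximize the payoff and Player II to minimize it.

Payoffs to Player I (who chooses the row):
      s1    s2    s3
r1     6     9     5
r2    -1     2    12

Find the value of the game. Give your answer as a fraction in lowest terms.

Column s2 is strictly dominated by s1 for Player II (it gives Player I more in every row).
The remaining 2×2 game on (r1, r2) × (s1, s3) has no saddle point. Let Player I play r1 with probability p; indifference gives 6p − (1−p) = 5p + 12(1−p), so p = 13/14.
Similarly Player II's optimal q on s1 is 1/2, and the value is 6·(1/2) + (5)·(1/2) = 11/2.

11/2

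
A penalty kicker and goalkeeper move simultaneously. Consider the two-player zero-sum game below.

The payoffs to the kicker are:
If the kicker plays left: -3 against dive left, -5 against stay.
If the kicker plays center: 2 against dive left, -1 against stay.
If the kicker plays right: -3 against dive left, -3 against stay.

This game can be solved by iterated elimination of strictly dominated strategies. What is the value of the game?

-1

Row left is strictly dominated by row center (2>-3, -1>-5); eliminate left.
Row right is strictly dominated by row center (2>-3, -1>-3); eliminate right.
Column dive left is strictly dominated by stay for the goalkeeper (-1<2); eliminate dive left.
Only (center, stay) remains, with payoff -1.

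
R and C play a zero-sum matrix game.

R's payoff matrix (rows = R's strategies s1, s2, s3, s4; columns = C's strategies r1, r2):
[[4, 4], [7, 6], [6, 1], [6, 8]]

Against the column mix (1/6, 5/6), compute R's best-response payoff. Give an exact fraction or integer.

23/3

s1: (4)·(1/6) + (4)·(5/6) = 4.
s2: (7)·(1/6) + (6)·(5/6) = 37/6.
s3: (6)·(1/6) + (1)·(5/6) = 11/6.
s4: (6)·(1/6) + (8)·(5/6) = 23/3.
The best pure response is s4 with expected payoff 23/3.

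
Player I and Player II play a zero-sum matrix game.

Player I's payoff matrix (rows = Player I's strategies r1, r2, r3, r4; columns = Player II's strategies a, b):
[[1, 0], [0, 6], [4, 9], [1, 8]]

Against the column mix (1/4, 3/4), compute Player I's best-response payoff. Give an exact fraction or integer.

r1: (1)·(1/4) + (0)·(3/4) = 1/4.
r2: (0)·(1/4) + (6)·(3/4) = 9/2.
r3: (4)·(1/4) + (9)·(3/4) = 31/4.
r4: (1)·(1/4) + (8)·(3/4) = 25/4.
The best pure response is r3 with expected payoff 31/4.

31/4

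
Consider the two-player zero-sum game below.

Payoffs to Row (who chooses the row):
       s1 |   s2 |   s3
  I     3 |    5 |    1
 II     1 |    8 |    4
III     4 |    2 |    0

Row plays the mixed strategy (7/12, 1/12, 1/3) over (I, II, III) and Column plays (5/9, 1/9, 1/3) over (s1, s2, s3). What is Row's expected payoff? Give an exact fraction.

137/54

Against (5/9, 1/9, 1/3), each row's expected payoff is I: 23/9; II: 25/9; III: 22/9.
Taking the (7/12, 1/12, 1/3)-weighted average: (7/12)·(23/9) + (1/12)·(25/9) + (1/3)·(22/9) = 137/54.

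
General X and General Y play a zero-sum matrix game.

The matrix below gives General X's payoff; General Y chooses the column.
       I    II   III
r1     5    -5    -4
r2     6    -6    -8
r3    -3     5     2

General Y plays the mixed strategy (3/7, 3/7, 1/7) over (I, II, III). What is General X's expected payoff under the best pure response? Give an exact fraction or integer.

r1: (5)·(3/7) + (-5)·(3/7) + (-4)·(1/7) = -4/7.
r2: (6)·(3/7) + (-6)·(3/7) + (-8)·(1/7) = -8/7.
r3: (-3)·(3/7) + (5)·(3/7) + (2)·(1/7) = 8/7.
The best pure response is r3 with expected payoff 8/7.

8/7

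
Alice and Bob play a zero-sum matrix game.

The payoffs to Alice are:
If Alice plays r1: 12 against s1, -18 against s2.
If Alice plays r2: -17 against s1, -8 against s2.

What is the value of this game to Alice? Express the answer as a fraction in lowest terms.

Row minima are -18 and -17, so Alice's maximin is -17; column maxima are 12 and -8, so Bob's minimax is -8. These differ, so the equilibrium is in mixed strategies.
Let Alice play r1 with probability p. Bob is indifferent when 12p − 17(1−p) = −18p − 8(1−p), giving p = 3/13.
Let Bob play s1 with probability q. Alice is indifferent when 12q − 18(1−q) = −17q − 8(1−q), giving q = 10/39.
The value is 12·(10/39) + (-18)·(29/39) = -134/13.

-134/13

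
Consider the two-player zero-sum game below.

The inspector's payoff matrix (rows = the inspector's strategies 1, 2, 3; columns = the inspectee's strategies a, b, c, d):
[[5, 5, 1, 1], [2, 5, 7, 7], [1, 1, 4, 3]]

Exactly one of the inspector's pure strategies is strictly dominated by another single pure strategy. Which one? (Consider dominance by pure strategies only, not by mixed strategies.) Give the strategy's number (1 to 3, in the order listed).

Compare 3 with 2: 2 > 1, 5 > 1, 7 > 4, 7 > 3.
So 2 strictly dominates 3 for the inspector; 3 is strictly dominated.

3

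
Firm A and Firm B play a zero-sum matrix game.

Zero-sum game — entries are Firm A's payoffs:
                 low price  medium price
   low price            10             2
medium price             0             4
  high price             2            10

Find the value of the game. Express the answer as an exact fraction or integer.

Row medium price is strictly dominated by row high price, so Firm A never plays it.
The remaining 2×2 game on (low price, high price) × (low price, medium price) has no saddle point. Let Firm A play low price with probability p; indifference gives 10p + 2(1−p) = 2p + 10(1−p), so p = 1/2.
Similarly Firm B's optimal q on low price is 1/2, and the value is 10·(1/2) + (2)·(1/2) = 6.

6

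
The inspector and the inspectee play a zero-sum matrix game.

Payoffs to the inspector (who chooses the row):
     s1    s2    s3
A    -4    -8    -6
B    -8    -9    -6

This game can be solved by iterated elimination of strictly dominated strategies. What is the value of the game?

-8

Column s3 is strictly dominated by s2 for the inspectee (-8<-6, -9<-6); eliminate s3.
Row B is strictly dominated by row A (-4>-8, -8>-9); eliminate B.
Column s1 is strictly dominated by s2 for the inspectee (-8<-4); eliminate s1.
Only (A, s2) remains, with payoff -8.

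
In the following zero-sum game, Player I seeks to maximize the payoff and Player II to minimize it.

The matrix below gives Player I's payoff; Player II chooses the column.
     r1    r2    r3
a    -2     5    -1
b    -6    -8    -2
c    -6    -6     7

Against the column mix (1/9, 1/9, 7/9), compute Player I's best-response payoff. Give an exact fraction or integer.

a: (-2)·(1/9) + (5)·(1/9) + (-1)·(7/9) = -4/9.
b: (-6)·(1/9) + (-8)·(1/9) + (-2)·(7/9) = -28/9.
c: (-6)·(1/9) + (-6)·(1/9) + (7)·(7/9) = 37/9.
The best pure response is c with expected payoff 37/9.

37/9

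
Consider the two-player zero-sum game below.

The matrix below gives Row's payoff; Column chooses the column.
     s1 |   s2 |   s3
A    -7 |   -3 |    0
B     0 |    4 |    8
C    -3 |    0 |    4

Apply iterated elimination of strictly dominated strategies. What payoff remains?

Column s3 is strictly dominated by s1 for Column (-7<0, 0<8, -3<4); eliminate s3.
Row C is strictly dominated by row B (0>-3, 4>0); eliminate C.
Row A is strictly dominated by row B (0>-7, 4>-3); eliminate A.
Column s2 is strictly dominated by s1 for Column (0<4); eliminate s2.
Only (B, s1) remains, with payoff 0.

0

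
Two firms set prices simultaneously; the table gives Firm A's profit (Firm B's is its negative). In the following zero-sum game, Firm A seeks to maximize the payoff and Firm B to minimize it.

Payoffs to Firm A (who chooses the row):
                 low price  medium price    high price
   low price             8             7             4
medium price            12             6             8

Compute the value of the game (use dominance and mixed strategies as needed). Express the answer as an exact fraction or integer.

32/5

Column low price is strictly dominated by medium price for Firm B (it gives Firm A more in every row).
The remaining 2×2 game on (low price, medium price) × (medium price, high price) has no saddle point. Let Firm A play low price with probability p; indifference gives 7p + 6(1−p) = 4p + 8(1−p), so p = 2/5.
Similarly Firm B's optimal q on medium price is 4/5, and the value is 7·(4/5) + (4)·(1/5) = 32/5.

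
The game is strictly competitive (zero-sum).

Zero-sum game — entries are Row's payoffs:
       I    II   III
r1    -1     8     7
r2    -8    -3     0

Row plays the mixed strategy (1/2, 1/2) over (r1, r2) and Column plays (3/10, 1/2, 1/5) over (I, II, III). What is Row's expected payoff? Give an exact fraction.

Against (3/10, 1/2, 1/5), each row's expected payoff is r1: 51/10; r2: -39/10.
Taking the (1/2, 1/2)-weighted average: (1/2)·(51/10) + (1/2)·(-39/10) = 3/5.

3/5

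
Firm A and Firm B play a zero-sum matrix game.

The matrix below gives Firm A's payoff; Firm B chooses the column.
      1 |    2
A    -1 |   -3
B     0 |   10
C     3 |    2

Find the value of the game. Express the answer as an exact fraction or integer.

30/11

Row A is strictly dominated by row C, so Firm A never plays it.
The remaining 2×2 game on (B, C) × (1, 2) has no saddle point. Let Firm A play B with probability p; indifference gives 3(1−p) = 10p + 2(1−p), so p = 1/11.
Similarly Firm B's optimal q on 1 is 8/11, and the value is 0·(8/11) + (10)·(3/11) = 30/11.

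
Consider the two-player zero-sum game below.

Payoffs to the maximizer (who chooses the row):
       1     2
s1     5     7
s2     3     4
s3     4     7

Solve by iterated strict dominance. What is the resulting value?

Column 2 is strictly dominated by 1 for the minimizer (5<7, 3<4, 4<7); eliminate 2.
Row s2 is strictly dominated by row s1 (5>3); eliminate s2.
Row s3 is strictly dominated by row s1 (5>4); eliminate s3.
Only (s1, 1) remains, with payoff 5.

5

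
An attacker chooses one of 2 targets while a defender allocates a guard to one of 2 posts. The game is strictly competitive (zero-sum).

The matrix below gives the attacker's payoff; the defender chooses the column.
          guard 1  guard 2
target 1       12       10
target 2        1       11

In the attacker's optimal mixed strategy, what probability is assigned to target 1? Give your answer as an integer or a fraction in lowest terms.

5/6

Row minima are 10 and 1, so the attacker's maximin is 10; column maxima are 12 and 11, so the defender's minimax is 11. These differ, so the equilibrium is in mixed strategies.
Let the attacker play target 1 with probability p. The defender is indifferent when 12p + (1−p) = 10p + 11(1−p), giving p = 5/6.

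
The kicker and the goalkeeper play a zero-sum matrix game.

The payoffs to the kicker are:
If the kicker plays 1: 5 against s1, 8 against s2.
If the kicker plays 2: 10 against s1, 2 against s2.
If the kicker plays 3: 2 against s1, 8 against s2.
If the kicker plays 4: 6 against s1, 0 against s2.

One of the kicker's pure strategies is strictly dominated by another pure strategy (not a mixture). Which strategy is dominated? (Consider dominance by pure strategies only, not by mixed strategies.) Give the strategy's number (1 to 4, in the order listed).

Compare 4 with 2: 10 > 6, 2 > 0.
So 2 strictly dominates 4 for the kicker; 4 is strictly dominated.

4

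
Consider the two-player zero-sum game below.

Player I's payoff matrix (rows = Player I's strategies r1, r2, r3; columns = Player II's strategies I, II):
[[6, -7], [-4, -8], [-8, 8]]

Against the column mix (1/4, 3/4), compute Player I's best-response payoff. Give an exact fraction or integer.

4

r1: (6)·(1/4) + (-7)·(3/4) = -15/4.
r2: (-4)·(1/4) + (-8)·(3/4) = -7.
r3: (-8)·(1/4) + (8)·(3/4) = 4.
The best pure response is r3 with expected payoff 4.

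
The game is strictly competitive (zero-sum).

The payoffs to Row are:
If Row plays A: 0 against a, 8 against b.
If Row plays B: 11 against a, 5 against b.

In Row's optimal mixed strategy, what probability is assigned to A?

Row minima are 0 and 5, so Row's maximin is 5; column maxima are 11 and 8, so Column's minimax is 8. These differ, so the equilibrium is in mixed strategies.
Let Row play A with probability p. Column is indifferent when 11(1−p) = 8p + 5(1−p), giving p = 3/7.

3/7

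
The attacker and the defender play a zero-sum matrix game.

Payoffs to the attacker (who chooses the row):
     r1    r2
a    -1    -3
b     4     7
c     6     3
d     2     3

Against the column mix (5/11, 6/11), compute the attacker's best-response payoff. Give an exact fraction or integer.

a: (-1)·(5/11) + (-3)·(6/11) = -23/11.
b: (4)·(5/11) + (7)·(6/11) = 62/11.
c: (6)·(5/11) + (3)·(6/11) = 48/11.
d: (2)·(5/11) + (3)·(6/11) = 28/11.
The best pure response is b with expected payoff 62/11.

62/11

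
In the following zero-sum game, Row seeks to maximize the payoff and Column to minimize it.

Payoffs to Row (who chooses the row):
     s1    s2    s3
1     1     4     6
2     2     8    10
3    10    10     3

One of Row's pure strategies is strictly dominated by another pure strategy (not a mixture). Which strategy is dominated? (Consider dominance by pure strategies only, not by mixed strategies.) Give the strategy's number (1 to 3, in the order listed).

1

Compare 1 with 2: 2 > 1, 8 > 4, 10 > 6.
So 2 strictly dominates 1 for Row; 1 is strictly dominated.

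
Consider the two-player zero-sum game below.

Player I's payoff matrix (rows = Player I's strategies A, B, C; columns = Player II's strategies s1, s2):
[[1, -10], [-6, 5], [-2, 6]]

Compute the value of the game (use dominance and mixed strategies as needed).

Row B is strictly dominated by row C, so Player I never plays it.
The remaining 2×2 game on (A, C) × (s1, s2) has no saddle point. Let Player I play A with probability p; indifference gives p − 2(1−p) = −10p + 6(1−p), so p = 8/19.
Similarly Player II's optimal q on s1 is 16/19, and the value is 1·(16/19) + (-10)·(3/19) = -14/19.

-14/19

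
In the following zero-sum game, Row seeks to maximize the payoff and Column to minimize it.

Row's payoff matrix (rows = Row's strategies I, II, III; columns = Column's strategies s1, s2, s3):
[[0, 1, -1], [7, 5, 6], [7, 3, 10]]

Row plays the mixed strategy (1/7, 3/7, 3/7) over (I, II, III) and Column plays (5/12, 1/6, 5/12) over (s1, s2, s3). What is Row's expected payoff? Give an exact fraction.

Against (5/12, 1/6, 5/12), each row's expected payoff is I: -1/4; II: 25/4; III: 91/12.
Taking the (1/7, 3/7, 3/7)-weighted average: (1/7)·(-1/4) + (3/7)·(25/4) + (3/7)·(91/12) = 165/28.

165/28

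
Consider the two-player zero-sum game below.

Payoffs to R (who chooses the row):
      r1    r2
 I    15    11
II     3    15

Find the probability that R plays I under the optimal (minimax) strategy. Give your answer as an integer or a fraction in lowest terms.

3/4

Row minima are 11 and 3, so R's maximin is 11; column maxima are 15 and 15, so C's minimax is 15. These differ, so the equilibrium is in mixed strategies.
Let R play I with probability p. C is indifferent when 15p + 3(1−p) = 11p + 15(1−p), giving p = 3/4.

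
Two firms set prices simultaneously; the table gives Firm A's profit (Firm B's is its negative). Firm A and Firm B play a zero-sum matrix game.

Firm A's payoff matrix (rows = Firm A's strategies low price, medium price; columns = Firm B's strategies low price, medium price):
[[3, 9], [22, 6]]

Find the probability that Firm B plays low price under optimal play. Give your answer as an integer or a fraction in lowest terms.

Row minima are 3 and 6, so Firm A's maximin is 6; column maxima are 22 and 9, so Firm B's minimax is 9. These differ, so the equilibrium is in mixed strategies.
Let Firm B play low price with probability q. Firm A is indifferent when 3q + 9(1−q) = 22q + 6(1−q), giving q = 3/22.

3/22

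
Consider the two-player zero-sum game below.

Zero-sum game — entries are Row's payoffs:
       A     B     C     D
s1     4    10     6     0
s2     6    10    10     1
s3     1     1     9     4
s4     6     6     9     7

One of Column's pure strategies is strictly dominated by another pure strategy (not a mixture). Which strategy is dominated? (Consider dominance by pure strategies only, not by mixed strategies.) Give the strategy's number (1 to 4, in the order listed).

Column prefers columns that give Row less. Compare C with A: 4 < 6, 6 < 10, 1 < 9, 6 < 9.
So A strictly dominates C for Column; C is strictly dominated.

3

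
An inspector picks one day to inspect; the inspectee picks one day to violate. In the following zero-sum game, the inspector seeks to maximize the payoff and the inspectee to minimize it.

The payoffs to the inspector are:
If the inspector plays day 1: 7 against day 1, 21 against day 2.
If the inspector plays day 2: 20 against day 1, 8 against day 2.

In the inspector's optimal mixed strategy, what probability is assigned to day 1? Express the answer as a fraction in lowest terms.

Row minima are 7 and 8, so the inspector's maximin is 8; column maxima are 20 and 21, so the inspectee's minimax is 20. These differ, so the equilibrium is in mixed strategies.
Let the inspector play day 1 with probability p. The inspectee is indifferent when 7p + 20(1−p) = 21p + 8(1−p), giving p = 6/13.

6/13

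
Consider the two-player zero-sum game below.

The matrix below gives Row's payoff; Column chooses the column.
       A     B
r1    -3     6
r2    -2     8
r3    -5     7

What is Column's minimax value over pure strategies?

The worst case (largest entry) in each column is A: -2, B: 8.
The best (smallest) of these is -2.

-2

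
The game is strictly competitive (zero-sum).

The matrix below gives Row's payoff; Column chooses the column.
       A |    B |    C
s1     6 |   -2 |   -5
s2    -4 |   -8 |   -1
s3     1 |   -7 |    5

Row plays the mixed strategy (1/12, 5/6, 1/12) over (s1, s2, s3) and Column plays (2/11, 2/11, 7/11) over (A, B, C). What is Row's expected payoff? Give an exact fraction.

Against (2/11, 2/11, 7/11), each row's expected payoff is s1: -27/11; s2: -31/11; s3: 23/11.
Taking the (1/12, 5/6, 1/12)-weighted average: (1/12)·(-27/11) + (5/6)·(-31/11) + (1/12)·(23/11) = -157/66.

-157/66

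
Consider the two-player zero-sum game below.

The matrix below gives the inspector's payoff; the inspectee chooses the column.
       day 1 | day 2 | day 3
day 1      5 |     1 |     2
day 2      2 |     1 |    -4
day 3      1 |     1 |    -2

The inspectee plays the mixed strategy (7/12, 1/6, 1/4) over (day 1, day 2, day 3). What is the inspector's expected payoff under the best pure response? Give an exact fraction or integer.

day 1: (5)·(7/12) + (1)·(1/6) + (2)·(1/4) = 43/12.
day 2: (2)·(7/12) + (1)·(1/6) + (-4)·(1/4) = 1/3.
day 3: (1)·(7/12) + (1)·(1/6) + (-2)·(1/4) = 1/4.
The best pure response is day 1 with expected payoff 43/12.

43/12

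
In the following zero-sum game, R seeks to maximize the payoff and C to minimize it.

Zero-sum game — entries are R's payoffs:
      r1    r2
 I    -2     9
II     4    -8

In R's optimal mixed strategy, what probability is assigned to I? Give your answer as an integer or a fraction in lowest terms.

Row minima are -2 and -8, so R's maximin is -2; column maxima are 4 and 9, so C's minimax is 4. These differ, so the equilibrium is in mixed strategies.
Let R play I with probability p. C is indifferent when −2p + 4(1−p) = 9p − 8(1−p), giving p = 12/23.

12/23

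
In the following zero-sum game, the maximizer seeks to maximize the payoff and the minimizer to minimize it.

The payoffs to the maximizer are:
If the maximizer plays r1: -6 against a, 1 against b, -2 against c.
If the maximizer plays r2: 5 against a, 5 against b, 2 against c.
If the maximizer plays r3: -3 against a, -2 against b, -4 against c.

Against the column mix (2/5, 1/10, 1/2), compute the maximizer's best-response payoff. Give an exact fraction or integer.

7/2

r1: (-6)·(2/5) + (1)·(1/10) + (-2)·(1/2) = -33/10.
r2: (5)·(2/5) + (5)·(1/10) + (2)·(1/2) = 7/2.
r3: (-3)·(2/5) + (-2)·(1/10) + (-4)·(1/2) = -17/5.
The best pure response is r2 with expected payoff 7/2.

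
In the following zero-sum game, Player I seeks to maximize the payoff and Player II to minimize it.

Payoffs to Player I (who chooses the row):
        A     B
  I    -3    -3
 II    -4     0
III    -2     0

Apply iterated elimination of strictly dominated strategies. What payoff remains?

-2

Row I is strictly dominated by row III (-2>-3, 0>-3); eliminate I.
Column B is strictly dominated by A for Player II (-4<0, -2<0); eliminate B.
Row II is strictly dominated by row III (-2>-4); eliminate II.
Only (III, A) remains, with payoff -2.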